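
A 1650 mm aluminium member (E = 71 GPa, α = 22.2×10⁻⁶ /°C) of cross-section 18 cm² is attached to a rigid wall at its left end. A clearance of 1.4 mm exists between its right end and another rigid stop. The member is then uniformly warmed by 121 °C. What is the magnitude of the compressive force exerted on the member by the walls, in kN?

P ≈ 235 kN

If the wall were absent the member would grow by αΔT L = 22.2×10⁻⁶ × 121 × 1650 = 4.432 mm.
The gap closes (δ_free > 1.4 mm) and the wall then resists a further 4.432 − 1.4 = 3.032 mm of expansion.
That suppressed elongation corresponds to σ = E·Δ/L = 71×10³ × 3.032/1650 = 130.5 MPa.
P = σA = 130.5 × 1800 = 234.9 kN.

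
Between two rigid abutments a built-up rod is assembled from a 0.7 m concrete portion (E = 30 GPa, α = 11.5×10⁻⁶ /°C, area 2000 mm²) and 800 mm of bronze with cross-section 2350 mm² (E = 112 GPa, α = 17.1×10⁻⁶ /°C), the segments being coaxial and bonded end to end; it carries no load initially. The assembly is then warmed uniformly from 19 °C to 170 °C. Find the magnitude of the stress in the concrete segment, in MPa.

Free thermal expansion of the whole bar: Σ αᵢΔT Lᵢ = 11.5×10⁻⁶×151×700 + 17.1×10⁻⁶×151×800 = 3.281 mm.
The walls prevent any net length change, so an axial force P (same in every segment) develops. Compatibility: P · Σ Lᵢ/(AᵢEᵢ) = δ_free.
Σ Lᵢ/(AᵢEᵢ) = 700/(2000×30×10³) + 800/(2350×112×10³) = 1.471×10⁻⁵ mm/N.
Hence P = δ_free / Σ(L/AE) = 3.281/1.471×10⁻⁵ = 223.1 kN (compressive).
σ_{concrete} = P / A = 223100 / 2000 = 111.6 MPa.

σ ≈ 112 MPa (compressive)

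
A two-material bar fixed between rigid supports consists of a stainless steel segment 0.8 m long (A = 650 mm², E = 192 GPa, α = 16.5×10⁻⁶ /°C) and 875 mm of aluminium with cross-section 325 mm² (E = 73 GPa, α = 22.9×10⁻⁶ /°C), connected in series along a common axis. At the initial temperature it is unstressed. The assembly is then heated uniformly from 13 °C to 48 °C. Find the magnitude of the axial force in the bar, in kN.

Free thermal expansion of the whole bar: Σ αᵢΔT Lᵢ = 16.5×10⁻⁶×35×800 + 22.9×10⁻⁶×35×875 = 1.163 mm.
Since the ends are fixed, an axial force P builds up, equal in every segment, with P · Σ Lᵢ/(AᵢEᵢ) = δ_free.
Σ Lᵢ/(AᵢEᵢ) = 800/(650×192×10³) + 875/(325×73×10³) = 4.329×10⁻⁵ mm/N.
P = 1.163 / 4.329×10⁻⁵ = 26870 N = 26.87 kN, compressive.

P ≈ 26.9 kN (compressive)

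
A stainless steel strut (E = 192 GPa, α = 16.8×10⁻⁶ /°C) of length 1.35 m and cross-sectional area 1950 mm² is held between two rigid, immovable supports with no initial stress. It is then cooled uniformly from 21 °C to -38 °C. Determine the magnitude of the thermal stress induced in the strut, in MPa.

With length fixed, the mechanical strain must cancel the thermal strain αΔT = 16.8×10⁻⁶ × 59 = 991.2×10⁻⁶.
Hence σ = E·αΔT = 192×10³ × 991.2×10⁻⁶ = 190.3 MPa, tensile.

σ ≈ 190 MPa (tensile)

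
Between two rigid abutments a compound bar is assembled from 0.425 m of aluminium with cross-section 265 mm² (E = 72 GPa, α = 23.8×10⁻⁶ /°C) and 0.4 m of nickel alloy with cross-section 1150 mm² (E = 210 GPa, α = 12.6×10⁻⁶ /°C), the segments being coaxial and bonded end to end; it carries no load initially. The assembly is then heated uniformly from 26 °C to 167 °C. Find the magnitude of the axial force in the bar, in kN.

If the supports were absent, the total length change would be Σ αᵢΔT Lᵢ = 23.8×10⁻⁶×141×425 + 12.6×10⁻⁶×141×400 = 2.137 mm.
Since the ends are fixed, an axial force P builds up, equal in every segment, with P · Σ Lᵢ/(AᵢEᵢ) = δ_free.
The series flexibility is Σ Lᵢ/(AᵢEᵢ) = 425/(265×72×10³) + 400/(1150×210×10³) = 2.393×10⁻⁵ mm/N.
P = 2.137 / 2.393×10⁻⁵ = 89290 N = 89.29 kN, compressive.

P ≈ 89.3 kN (compressive)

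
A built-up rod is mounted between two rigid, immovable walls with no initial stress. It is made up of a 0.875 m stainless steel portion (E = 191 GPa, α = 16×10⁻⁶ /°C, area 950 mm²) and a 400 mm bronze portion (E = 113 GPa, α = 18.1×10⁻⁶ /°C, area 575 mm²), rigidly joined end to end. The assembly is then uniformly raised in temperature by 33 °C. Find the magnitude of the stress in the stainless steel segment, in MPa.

σ ≈ 67.2 MPa (compressive)

If the supports were absent, the total length change would be Σ αᵢΔT Lᵢ = 16×10⁻⁶×33×875 + 18.1×10⁻⁶×33×400 = 0.7009 mm.
The rigid supports impose zero overall length change; the single axial force P common to all segments must satisfy P Σ Lᵢ/(AᵢEᵢ) = δ_free.
The series flexibility is Σ Lᵢ/(AᵢEᵢ) = 875/(950×191×10³) + 400/(575×113×10³) = 1.098×10⁻⁵ mm/N.
So P = 0.7009 / 1.098×10⁻⁵ = 63.84 kN, compressive.
σ_{stainless steel} = P / A = 63840 / 950 = 67.21 MPa.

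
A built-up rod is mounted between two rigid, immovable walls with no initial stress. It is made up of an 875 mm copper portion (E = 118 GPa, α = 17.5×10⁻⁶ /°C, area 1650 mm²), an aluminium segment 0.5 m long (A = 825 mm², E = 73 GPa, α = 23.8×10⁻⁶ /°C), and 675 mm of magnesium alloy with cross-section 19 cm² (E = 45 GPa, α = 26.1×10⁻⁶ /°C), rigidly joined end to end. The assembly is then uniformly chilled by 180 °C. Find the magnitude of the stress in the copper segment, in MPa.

σ ≈ 236 MPa (tensile)

With the walls removed the bar would change length by δ_free = Σ αᵢΔT Lᵢ = 17.5×10⁻⁶×180×875 + 23.8×10⁻⁶×180×500 + 26.1×10⁻⁶×180×675 = 8.069 mm.
The walls prevent any net length change, so an axial force P (same in every segment) develops. Compatibility: P · Σ Lᵢ/(AᵢEᵢ) = δ_free.
Σ Lᵢ/(AᵢEᵢ) = 875/(1650×118×10³) + 500/(825×73×10³) + 675/(1900×45×10³) = 2.069×10⁻⁵ mm/N.
P = 8.069 / 2.069×10⁻⁵ = 390000 N = 390 kN, tensile.
σ_{copper} = P / A = 390000 / 1650 = 236.4 MPa.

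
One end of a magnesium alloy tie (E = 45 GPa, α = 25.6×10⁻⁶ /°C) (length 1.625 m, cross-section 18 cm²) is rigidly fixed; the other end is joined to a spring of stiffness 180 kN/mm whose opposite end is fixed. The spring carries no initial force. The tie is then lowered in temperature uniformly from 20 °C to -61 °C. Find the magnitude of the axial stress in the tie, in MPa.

σ ≈ 73.1 MPa (tensile)

If the spring were absent the tie would shorten by αΔT L = 25.6×10⁻⁶ × 81 × 1625 = 3.37 mm.
Let P be the tensile force in the spring. The tie extends elastically by PL/(AE) and the spring stretches by P/k; together these equal δ_free.
P [ L/(AE) + 1/k ] = δ_free → P [ 1625/(1800×45×10³) + 1/(180×10³) ] = 3.37.
P = 3.37 / 2.562×10⁻⁵ = 131500 N.
σ = P/A = 131500/1800 = 73.08 MPa.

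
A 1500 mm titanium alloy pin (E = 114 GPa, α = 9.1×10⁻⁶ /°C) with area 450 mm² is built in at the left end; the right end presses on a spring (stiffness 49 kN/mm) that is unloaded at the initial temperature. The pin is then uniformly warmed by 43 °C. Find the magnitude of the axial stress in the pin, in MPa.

Free thermal expansion: δ_free = αΔT L = 9.1×10⁻⁶ × 43 × 1500 = 0.5869 mm.
Let P be the compressive force at the spring. The pin shortens elastically by PL/(AE) and the spring compresses by P/k; together these equal δ_free.
So P = δ_free / [L/(AE) + 1/k] = 0.5869 / [ 1500/(450×114×10³) + 1/(49×10³) ].
P = 0.5869 / 4.965×10⁻⁵ = 11820 N.
σ = P/A = 11820/450 = 26.27 MPa.

σ ≈ 26.3 MPa (compressive)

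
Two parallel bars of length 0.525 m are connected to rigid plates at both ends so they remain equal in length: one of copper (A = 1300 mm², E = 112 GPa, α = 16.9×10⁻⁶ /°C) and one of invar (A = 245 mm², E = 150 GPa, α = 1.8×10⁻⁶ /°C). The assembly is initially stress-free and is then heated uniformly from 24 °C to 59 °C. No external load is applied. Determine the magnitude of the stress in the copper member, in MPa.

σ ≈ 11.9 MPa (compressive)

Equilibrium of a rigid end plate with no external load gives equal and opposite internal forces ±P in the two members. Since α_{copper} > α_{invar}, heating drives the copper into compression and the invar into tension.
Compatibility of the two members (thermal + elastic change equal): (α₁ − α₂)ΔT = P·[1/(A₁E₁) + 1/(A₂E₂)].
|α₁ − α₂|·ΔT = 15.1×10⁻⁶ × 35 = 0.0005285.
1/(A₁E₁) + 1/(A₂E₂) = 1/(1300×112×10³) + 1/(245×150×10³) = 3.408×10⁻⁸ N⁻¹.
P = 0.0005285 / 3.408×10⁻⁸ = 15510 N = 15.51 kN.
σ_{copper} = P/A₁ = 15510/1300 = 11.93 MPa, compressive.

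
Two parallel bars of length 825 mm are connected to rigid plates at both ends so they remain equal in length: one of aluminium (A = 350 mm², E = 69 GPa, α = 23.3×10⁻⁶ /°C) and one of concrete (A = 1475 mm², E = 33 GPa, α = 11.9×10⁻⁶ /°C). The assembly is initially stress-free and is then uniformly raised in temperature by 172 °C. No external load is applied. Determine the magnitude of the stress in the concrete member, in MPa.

The aluminium has the larger α, so on heating it would change length more than the concrete if both were free. The rigid plates force a common final length, so the aluminium is put into compression and the concrete into tension, with equal and opposite forces P (no external load).
Setting the final lengths equal and cancelling L: (α₁ − α₂)ΔT = P/(A₁E₁) + P/(A₂E₂).
|α₁ − α₂|·ΔT = 11.4×10⁻⁶ × 172 = 0.001961.
1/(A₁E₁) + 1/(A₂E₂) = 1/(350×69×10³) + 1/(1475×33×10³) = 6.195×10⁻⁸ N⁻¹.
P = 0.001961 / 6.195×10⁻⁸ = 31650 N = 31.65 kN.
σ_{concrete} = P/A₂ = 31650/1475 = 21.46 MPa, tensile.

σ ≈ 21.5 MPa (tensile)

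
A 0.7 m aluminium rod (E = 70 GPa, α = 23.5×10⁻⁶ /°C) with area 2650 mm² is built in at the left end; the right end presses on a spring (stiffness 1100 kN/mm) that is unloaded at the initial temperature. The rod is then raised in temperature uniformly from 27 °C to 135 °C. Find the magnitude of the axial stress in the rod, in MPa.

Free thermal expansion: δ_free = αΔT L = 23.5×10⁻⁶ × 108 × 700 = 1.777 mm.
Let P be the compressive force at the spring. The rod shortens elastically by PL/(AE) and the spring compresses by P/k; together these equal δ_free.
So P = δ_free / [L/(AE) + 1/k] = 1.777 / [ 700/(2650×70×10³) + 1/(1100×10³) ].
P = 1.777 / 4.683×10⁻⁶ = 379400 N.
σ = P/A = 379400/2650 = 143.2 MPa.

σ ≈ 143 MPa (compressive)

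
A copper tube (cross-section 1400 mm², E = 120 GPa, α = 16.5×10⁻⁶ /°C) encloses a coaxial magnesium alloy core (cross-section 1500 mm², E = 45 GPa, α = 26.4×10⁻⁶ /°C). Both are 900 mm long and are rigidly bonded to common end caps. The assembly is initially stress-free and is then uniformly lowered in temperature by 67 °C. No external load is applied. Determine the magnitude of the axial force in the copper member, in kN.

P ≈ 31.9 kN (compressive in the copper)

Equilibrium of a rigid end plate with no external load gives equal and opposite internal forces ±P in the two members. Since α_{magnesium alloy} > α_{copper}, cooling drives the magnesium alloy into tension and the copper into compression.
Setting the final lengths equal and cancelling L: (α₁ − α₂)ΔT = P/(A₁E₁) + P/(A₂E₂).
|α₁ − α₂|·ΔT = 9.9×10⁻⁶ × 67 = 0.0006633.
1/(A₁E₁) + 1/(A₂E₂) = 1/(1400×120×10³) + 1/(1500×45×10³) = 2.077×10⁻⁸ N⁻¹.
P = 0.0006633 / 2.077×10⁻⁸ = 31940 N = 31.94 kN.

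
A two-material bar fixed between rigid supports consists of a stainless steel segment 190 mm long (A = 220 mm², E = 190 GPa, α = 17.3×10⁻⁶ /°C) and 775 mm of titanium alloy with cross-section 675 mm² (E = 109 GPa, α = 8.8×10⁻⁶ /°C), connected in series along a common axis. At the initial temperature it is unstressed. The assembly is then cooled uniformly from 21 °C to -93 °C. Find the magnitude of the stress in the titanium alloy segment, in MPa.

σ ≈ 113 MPa (tensile)

With the walls removed the bar would change length by δ_free = Σ αᵢΔT Lᵢ = 17.3×10⁻⁶×114×190 + 8.8×10⁻⁶×114×775 = 1.152 mm.
The rigid supports impose zero overall length change; the single axial force P common to all segments must satisfy P Σ Lᵢ/(AᵢEᵢ) = δ_free.
The series flexibility is Σ Lᵢ/(AᵢEᵢ) = 190/(220×190×10³) + 775/(675×109×10³) = 1.508×10⁻⁵ mm/N.
P = 1.152 / 1.508×10⁻⁵ = 76410 N = 76.41 kN, tensile.
σ_{titanium alloy} = P / A = 76410 / 675 = 113.2 MPa.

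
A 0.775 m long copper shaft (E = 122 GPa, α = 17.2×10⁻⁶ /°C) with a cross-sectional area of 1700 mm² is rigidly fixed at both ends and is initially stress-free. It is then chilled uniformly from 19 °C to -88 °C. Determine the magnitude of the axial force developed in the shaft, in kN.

Full restraint means ε = 0, so the stress is σ = EαΔT = 122×10³ × 17.2×10⁻⁶ × 107 = 224.5 MPa.
Axial force P = σA = 224.5 × 1700 = 381700 N = 381.7 kN, tensile.

P ≈ 382 kN (tensile)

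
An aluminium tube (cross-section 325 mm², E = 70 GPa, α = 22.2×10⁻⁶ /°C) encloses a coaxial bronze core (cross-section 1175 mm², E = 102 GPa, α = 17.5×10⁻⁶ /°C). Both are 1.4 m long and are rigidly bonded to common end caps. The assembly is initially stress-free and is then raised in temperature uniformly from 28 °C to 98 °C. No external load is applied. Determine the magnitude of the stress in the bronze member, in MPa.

σ ≈ 5.35 MPa (tensile)

Both members must finish at the same length. With the larger α, the aluminium tends to over-expand; the plates restrain it, putting the aluminium in compression and the bronze in tension. With no external load the two internal forces are equal and opposite, magnitude P.
Compatibility of the two members (thermal + elastic change equal): (α₁ − α₂)ΔT = P·[1/(A₁E₁) + 1/(A₂E₂)].
|α₁ − α₂|·ΔT = 4.7×10⁻⁶ × 70 = 0.000329.
1/(A₁E₁) + 1/(A₂E₂) = 1/(325×70×10³) + 1/(1175×102×10³) = 5.23×10⁻⁸ N⁻¹.
P = 0.000329 / 5.23×10⁻⁸ = 6291 N = 6.291 kN.
σ_{bronze} = P/A₂ = 6291/1175 = 5.354 MPa, tensile.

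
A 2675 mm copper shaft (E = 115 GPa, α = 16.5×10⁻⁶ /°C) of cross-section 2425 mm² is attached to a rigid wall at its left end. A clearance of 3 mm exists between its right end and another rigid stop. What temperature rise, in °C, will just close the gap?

ΔT ≈ 68 °C

The gap closes when αΔT L = 3 mm, since the shaft is still unstressed at that instant.
So ΔT = g/(αL) = 3/(16.5×10⁻⁶ × 2675) = 67.97 °C.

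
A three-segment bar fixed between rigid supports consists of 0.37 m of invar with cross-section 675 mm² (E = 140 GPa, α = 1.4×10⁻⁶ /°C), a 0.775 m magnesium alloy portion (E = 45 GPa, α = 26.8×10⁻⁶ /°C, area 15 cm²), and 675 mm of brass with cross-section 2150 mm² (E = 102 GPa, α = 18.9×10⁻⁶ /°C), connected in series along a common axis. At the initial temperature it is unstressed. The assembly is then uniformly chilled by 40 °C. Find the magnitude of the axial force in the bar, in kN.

If the supports were absent, the total length change would be Σ αᵢΔT Lᵢ = 1.4×10⁻⁶×40×370 + 26.8×10⁻⁶×40×775 + 18.9×10⁻⁶×40×675 = 1.362 mm.
Since the ends are fixed, an axial force P builds up, equal in every segment, with P · Σ Lᵢ/(AᵢEᵢ) = δ_free.
Σ Lᵢ/(AᵢEᵢ) = 370/(675×140×10³) + 775/(1500×45×10³) + 675/(2150×102×10³) = 1.847×10⁻⁵ mm/N.
Hence P = δ_free / Σ(L/AE) = 1.362/1.847×10⁻⁵ = 73.71 kN (tensile).

P ≈ 73.7 kN (tensile)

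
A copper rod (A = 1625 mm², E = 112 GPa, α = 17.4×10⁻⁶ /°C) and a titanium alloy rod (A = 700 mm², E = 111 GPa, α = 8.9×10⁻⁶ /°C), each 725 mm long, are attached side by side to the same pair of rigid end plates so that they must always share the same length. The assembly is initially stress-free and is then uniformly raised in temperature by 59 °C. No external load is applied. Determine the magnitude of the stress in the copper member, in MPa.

σ ≈ 16.8 MPa (compressive)

Both members must finish at the same length. With the larger α, the copper tends to over-expand; the plates restrain it, putting the copper in compression and the titanium alloy in tension. With no external load the two internal forces are equal and opposite, magnitude P.
Equating the net (thermal + elastic) strains gives |α₁ − α₂|·ΔT = P·[1/(A₁E₁) + 1/(A₂E₂)].
|α₁ − α₂|·ΔT = 8.5×10⁻⁶ × 59 = 0.0005015.
1/(A₁E₁) + 1/(A₂E₂) = 1/(1625×112×10³) + 1/(700×111×10³) = 1.836×10⁻⁸ N⁻¹.
P = 0.0005015 / 1.836×10⁻⁸ = 27310 N = 27.31 kN.
σ_{copper} = P/A₁ = 27310/1625 = 16.8 MPa, compressive.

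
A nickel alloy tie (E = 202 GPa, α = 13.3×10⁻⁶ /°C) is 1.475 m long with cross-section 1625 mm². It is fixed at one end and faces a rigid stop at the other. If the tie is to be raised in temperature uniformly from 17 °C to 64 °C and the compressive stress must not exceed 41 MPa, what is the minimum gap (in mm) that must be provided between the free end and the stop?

With no wall the tie would lengthen by αΔT L = 13.3×10⁻⁶ × 47 × 1475 = 0.922 mm.
A stress of 41 MPa corresponds to the wall pushing the tie back by σL/E = 41×1475/(202×10³) = 0.2994 mm.
The gap must absorb the remainder: g_min = 0.922 − 0.2994 = 0.6226 mm.

g ≈ 0.623 mm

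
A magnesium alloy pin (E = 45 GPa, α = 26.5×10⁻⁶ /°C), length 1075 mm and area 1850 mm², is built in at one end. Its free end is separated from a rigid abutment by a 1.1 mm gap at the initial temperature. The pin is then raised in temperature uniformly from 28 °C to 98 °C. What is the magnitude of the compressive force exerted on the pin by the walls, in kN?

P ≈ 69.2 kN

If the wall were absent the pin would grow by αΔT L = 26.5×10⁻⁶ × 70 × 1075 = 1.994 mm.
The gap closes (δ_free > 1.1 mm) and the wall then resists a further 1.994 − 1.1 = 0.8941 mm of expansion.
That suppressed elongation corresponds to σ = E·Δ/L = 45×10³ × 0.8941/1075 = 37.43 MPa.
Force on the wall = σA = 37.43 × 1850 mm² = 69.24 kN.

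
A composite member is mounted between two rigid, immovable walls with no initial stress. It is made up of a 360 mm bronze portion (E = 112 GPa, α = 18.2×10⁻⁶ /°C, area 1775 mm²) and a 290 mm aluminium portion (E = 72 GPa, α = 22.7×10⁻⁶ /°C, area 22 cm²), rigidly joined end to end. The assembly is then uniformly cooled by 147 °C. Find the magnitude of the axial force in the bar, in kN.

P ≈ 530 kN (tensile)

Free thermal contraction of the whole bar: Σ αᵢΔT Lᵢ = 18.2×10⁻⁶×147×360 + 22.7×10⁻⁶×147×290 = 1.931 mm.
The rigid supports impose zero overall length change; the single axial force P common to all segments must satisfy P Σ Lᵢ/(AᵢEᵢ) = δ_free.
The series flexibility is Σ Lᵢ/(AᵢEᵢ) = 360/(1775×112×10³) + 290/(2200×72×10³) = 3.642×10⁻⁶ mm/N.
So P = 1.931 / 3.642×10⁻⁶ = 530.2 kN, tensile.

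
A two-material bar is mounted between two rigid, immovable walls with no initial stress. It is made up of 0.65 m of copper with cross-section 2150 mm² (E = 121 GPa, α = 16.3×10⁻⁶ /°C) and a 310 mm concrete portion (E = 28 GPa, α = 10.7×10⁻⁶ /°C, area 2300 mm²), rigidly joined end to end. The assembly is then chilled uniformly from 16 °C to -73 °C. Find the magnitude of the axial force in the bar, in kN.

With the walls removed the bar would change length by δ_free = Σ αᵢΔT Lᵢ = 16.3×10⁻⁶×89×650 + 10.7×10⁻⁶×89×310 = 1.238 mm.
The rigid supports impose zero overall length change; the single axial force P common to all segments must satisfy P Σ Lᵢ/(AᵢEᵢ) = δ_free.
The series flexibility is Σ Lᵢ/(AᵢEᵢ) = 650/(2150×121×10³) + 310/(2300×28×10³) = 7.312×10⁻⁶ mm/N.
So P = 1.238 / 7.312×10⁻⁶ = 169.3 kN, tensile.

P ≈ 169 kN (tensile)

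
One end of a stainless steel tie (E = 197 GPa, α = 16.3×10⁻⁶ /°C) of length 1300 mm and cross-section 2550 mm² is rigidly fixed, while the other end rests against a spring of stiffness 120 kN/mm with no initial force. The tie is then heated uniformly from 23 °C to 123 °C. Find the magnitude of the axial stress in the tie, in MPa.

The unrestrained thermal change is αΔT L = 16.3×10⁻⁶ × 100 × 1300 = 2.119 mm.
With a force P in the spring, the elastic change of the tie is PL/(AE) and that of the spring is P/k; compatibility requires their sum to equal δ_free.
P [ L/(AE) + 1/k ] = δ_free → P [ 1300/(2550×197×10³) + 1/(120×10³) ] = 2.119.
P = 2.119 / 1.092×10⁻⁵ = 194000 N.
σ = P/A = 194000/2550 = 76.09 MPa.

σ ≈ 76.1 MPa (compressive)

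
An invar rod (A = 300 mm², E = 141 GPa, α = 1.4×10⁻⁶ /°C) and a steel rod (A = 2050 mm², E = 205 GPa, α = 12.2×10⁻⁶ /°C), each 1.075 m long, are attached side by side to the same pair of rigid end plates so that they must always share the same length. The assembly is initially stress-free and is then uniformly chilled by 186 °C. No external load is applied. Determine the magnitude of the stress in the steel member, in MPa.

Equilibrium of a rigid end plate with no external load gives equal and opposite internal forces ±P in the two members. Since α_{steel} > α_{invar}, cooling drives the steel into tension and the invar into compression.
Compatibility of the two members (thermal + elastic change equal): (α₁ − α₂)ΔT = P·[1/(A₁E₁) + 1/(A₂E₂)].
|α₁ − α₂|·ΔT = 10.8×10⁻⁶ × 186 = 0.002009.
1/(A₁E₁) + 1/(A₂E₂) = 1/(300×141×10³) + 1/(2050×205×10³) = 2.602×10⁻⁸ N⁻¹.
So P = 0.002009 / 2.602×10⁻⁸ = 77.2 kN.
σ_{steel} = P/A₂ = 77200/2050 = 37.66 MPa, tensile.

σ ≈ 37.7 MPa (tensile)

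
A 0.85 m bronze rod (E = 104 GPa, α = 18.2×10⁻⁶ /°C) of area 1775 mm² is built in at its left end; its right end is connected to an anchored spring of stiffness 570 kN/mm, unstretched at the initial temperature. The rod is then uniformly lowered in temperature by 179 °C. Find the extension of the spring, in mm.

The unrestrained thermal change is αΔT L = 18.2×10⁻⁶ × 179 × 850 = 2.769 mm.
Let P be the tensile force in the spring. The rod extends elastically by PL/(AE) and the spring stretches by P/k; together these equal δ_free.
So P = δ_free / [L/(AE) + 1/k] = 2.769 / [ 850/(1775×104×10³) + 1/(570×10³) ].
P = 2.769 / 6.359×10⁻⁶ = 435500 N.
Spring extension = P/k = 435500/(570×10³) = 0.764 mm.

δ ≈ 0.764 mm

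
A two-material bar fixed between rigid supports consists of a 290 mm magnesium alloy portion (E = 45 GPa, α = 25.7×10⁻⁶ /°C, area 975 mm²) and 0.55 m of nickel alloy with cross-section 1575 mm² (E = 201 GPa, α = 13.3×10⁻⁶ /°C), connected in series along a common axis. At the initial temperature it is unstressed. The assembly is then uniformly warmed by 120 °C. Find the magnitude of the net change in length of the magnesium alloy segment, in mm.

|ΔL| ≈ 0.509 mm

With the walls removed the bar would change length by δ_free = Σ αᵢΔT Lᵢ = 25.7×10⁻⁶×120×290 + 13.3×10⁻⁶×120×550 = 1.772 mm.
The walls prevent any net length change, so an axial force P (same in every segment) develops. Compatibility: P · Σ Lᵢ/(AᵢEᵢ) = δ_free.
Σ Lᵢ/(AᵢEᵢ) = 290/(975×45×10³) + 550/(1575×201×10³) = 8.347×10⁻⁶ mm/N.
So P = 1.772 / 8.347×10⁻⁶ = 212.3 kN, compressive.
For the magnesium alloy segment, free thermal change = 25.7×10⁻⁶×120×290 = 0.8944 mm and elastic change from P = 212300×290/(975×45×10³) = 1.403 mm; these oppose, so the net change is 0.509 mm (segment shortens).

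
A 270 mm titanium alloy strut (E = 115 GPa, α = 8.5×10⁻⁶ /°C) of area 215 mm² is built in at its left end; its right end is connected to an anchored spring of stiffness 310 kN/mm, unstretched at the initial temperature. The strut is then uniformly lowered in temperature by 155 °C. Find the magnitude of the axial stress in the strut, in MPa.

Free thermal contraction: δ_free = αΔT L = 8.5×10⁻⁶ × 155 × 270 = 0.3557 mm.
With a force P in the spring, the elastic change of the strut is PL/(AE) and that of the spring is P/k; compatibility requires their sum to equal δ_free.
P [ L/(AE) + 1/k ] = δ_free → P [ 270/(215×115×10³) + 1/(310×10³) ] = 0.3557.
P = 0.3557 / 1.415×10⁻⁵ = 25150 N.
σ = P/A = 25150/215 = 117 MPa.

σ ≈ 117 MPa (tensile)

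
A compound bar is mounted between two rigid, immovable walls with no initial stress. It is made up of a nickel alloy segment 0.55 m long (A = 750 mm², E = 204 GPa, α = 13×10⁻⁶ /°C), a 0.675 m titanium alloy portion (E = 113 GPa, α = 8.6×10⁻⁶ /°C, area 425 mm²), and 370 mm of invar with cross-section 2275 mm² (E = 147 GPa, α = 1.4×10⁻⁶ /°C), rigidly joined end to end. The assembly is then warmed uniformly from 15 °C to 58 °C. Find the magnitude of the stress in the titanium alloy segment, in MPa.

σ ≈ 72.7 MPa (compressive)

If the supports were absent, the total length change would be Σ αᵢΔT Lᵢ = 13×10⁻⁶×43×550 + 8.6×10⁻⁶×43×675 + 1.4×10⁻⁶×43×370 = 0.5793 mm.
The walls prevent any net length change, so an axial force P (same in every segment) develops. Compatibility: P · Σ Lᵢ/(AᵢEᵢ) = δ_free.
The series flexibility is Σ Lᵢ/(AᵢEᵢ) = 550/(750×204×10³) + 675/(425×113×10³) + 370/(2275×147×10³) = 1.876×10⁻⁵ mm/N.
P = 0.5793 / 1.876×10⁻⁵ = 30890 N = 30.89 kN, compressive.
σ_{titanium alloy} = P / A = 30890 / 425 = 72.68 MPa.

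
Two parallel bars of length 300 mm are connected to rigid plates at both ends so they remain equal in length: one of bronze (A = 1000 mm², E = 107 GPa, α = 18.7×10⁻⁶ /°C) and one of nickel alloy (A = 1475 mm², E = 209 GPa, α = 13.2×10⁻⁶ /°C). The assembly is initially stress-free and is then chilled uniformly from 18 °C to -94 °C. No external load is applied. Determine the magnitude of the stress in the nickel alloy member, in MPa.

Both members must finish at the same length. With the larger α, the bronze tends to over-contract; the plates restrain it, putting the bronze in tension and the nickel alloy in compression. With no external load the two internal forces are equal and opposite, magnitude P.
Compatibility of the two members (thermal + elastic change equal): (α₁ − α₂)ΔT = P·[1/(A₁E₁) + 1/(A₂E₂)].
|α₁ − α₂|·ΔT = 5.5×10⁻⁶ × 112 = 0.000616.
1/(A₁E₁) + 1/(A₂E₂) = 1/(1000×107×10³) + 1/(1475×209×10³) = 1.259×10⁻⁸ N⁻¹.
P = 0.000616 / 1.259×10⁻⁸ = 48930 N = 48.93 kN.
σ_{nickel alloy} = P/A₂ = 48930/1475 = 33.17 MPa, compressive.

σ ≈ 33.2 MPa (compressive)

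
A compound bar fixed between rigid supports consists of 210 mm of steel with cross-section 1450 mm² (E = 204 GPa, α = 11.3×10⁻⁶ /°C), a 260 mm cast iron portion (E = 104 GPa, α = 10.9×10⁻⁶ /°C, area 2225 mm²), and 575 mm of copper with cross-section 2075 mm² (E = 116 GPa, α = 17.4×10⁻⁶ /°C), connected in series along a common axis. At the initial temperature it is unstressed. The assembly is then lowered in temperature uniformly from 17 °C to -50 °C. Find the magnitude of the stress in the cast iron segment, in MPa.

σ ≈ 108 MPa (tensile)

Free thermal contraction of the whole bar: Σ αᵢΔT Lᵢ = 11.3×10⁻⁶×67×210 + 10.9×10⁻⁶×67×260 + 17.4×10⁻⁶×67×575 = 1.019 mm.
Since the ends are fixed, an axial force P builds up, equal in every segment, with P · Σ Lᵢ/(AᵢEᵢ) = δ_free.
The series flexibility is Σ Lᵢ/(AᵢEᵢ) = 210/(1450×204×10³) + 260/(2225×104×10³) + 575/(2075×116×10³) = 4.222×10⁻⁶ mm/N.
Hence P = δ_free / Σ(L/AE) = 1.019/4.222×10⁻⁶ = 241.4 kN (tensile).
σ_{cast iron} = P / A = 241400 / 2225 = 108.5 MPa.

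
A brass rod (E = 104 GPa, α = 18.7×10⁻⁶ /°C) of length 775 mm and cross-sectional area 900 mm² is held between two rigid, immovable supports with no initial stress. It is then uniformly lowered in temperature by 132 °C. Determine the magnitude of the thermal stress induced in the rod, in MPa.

σ ≈ 257 MPa (tensile)

With length fixed, the mechanical strain must cancel the thermal strain αΔT = 18.7×10⁻⁶ × 132 = 2468.4×10⁻⁶.
Hence σ = E·αΔT = 104×10³ × 2468.4×10⁻⁶ = 256.7 MPa, tensile.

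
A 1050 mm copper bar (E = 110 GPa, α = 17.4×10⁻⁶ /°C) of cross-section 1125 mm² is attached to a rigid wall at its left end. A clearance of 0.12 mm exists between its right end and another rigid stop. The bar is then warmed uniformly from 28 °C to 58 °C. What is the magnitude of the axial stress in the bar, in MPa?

Free thermal elongation = αΔT L = 17.4×10⁻⁶ × 30 × 1050 = 0.5481 mm.
After closing the 0.12 mm clearance, 0.5481 − 0.12 = 0.4281 mm of expansion remains to be suppressed by the wall.
That suppressed elongation corresponds to σ = E·Δ/L = 110×10³ × 0.4281/1050 = 44.85 MPa.

σ ≈ 44.8 MPa (compressive)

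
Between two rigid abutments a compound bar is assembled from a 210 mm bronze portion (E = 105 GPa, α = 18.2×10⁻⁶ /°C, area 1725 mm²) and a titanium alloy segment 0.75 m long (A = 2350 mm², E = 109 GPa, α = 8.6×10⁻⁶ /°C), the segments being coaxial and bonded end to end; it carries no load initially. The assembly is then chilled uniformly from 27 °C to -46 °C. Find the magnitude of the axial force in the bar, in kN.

If the supports were absent, the total length change would be Σ αᵢΔT Lᵢ = 18.2×10⁻⁶×73×210 + 8.6×10⁻⁶×73×750 = 0.7499 mm.
The walls prevent any net length change, so an axial force P (same in every segment) develops. Compatibility: P · Σ Lᵢ/(AᵢEᵢ) = δ_free.
Σ Lᵢ/(AᵢEᵢ) = 210/(1725×105×10³) + 750/(2350×109×10³) = 4.087×10⁻⁶ mm/N.
So P = 0.7499 / 4.087×10⁻⁶ = 183.5 kN, tensile.

P ≈ 183 kN (tensile)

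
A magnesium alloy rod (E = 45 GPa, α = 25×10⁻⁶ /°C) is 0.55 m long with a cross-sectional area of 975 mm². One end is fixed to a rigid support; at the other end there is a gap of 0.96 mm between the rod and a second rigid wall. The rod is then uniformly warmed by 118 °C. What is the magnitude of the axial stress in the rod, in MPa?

σ ≈ 54.2 MPa (compressive)

If the wall were absent the rod would grow by αΔT L = 25×10⁻⁶ × 118 × 550 = 1.623 mm.
This exceeds the 0.96 mm gap, so the wall pushes back. The portion of expansion that must be recovered elastically is δ_free − gap = 1.623 − 0.96 = 0.6625 mm.
So σ = E(δ_free − g)/L = 45×10³ × 0.6625/550 = 54.2 MPa.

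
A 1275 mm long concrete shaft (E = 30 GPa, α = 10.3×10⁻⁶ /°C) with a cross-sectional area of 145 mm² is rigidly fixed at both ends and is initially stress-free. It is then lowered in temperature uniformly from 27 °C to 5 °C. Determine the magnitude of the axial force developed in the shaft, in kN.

With zero net strain, σ = E·αΔT = 30 GPa × 10.3×10⁻⁶ × 22 = 6.798 MPa.
Then P = σA = 6.798 × 145 mm² = 0.9857 kN, tensile.

P ≈ 0.986 kN (tensile)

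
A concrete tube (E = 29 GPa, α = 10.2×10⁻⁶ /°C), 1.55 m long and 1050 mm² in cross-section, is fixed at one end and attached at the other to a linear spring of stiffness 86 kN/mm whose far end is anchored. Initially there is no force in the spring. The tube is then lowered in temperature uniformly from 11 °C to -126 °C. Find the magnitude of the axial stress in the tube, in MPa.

σ ≈ 33 MPa (tensile)

Free thermal contraction: δ_free = αΔT L = 10.2×10⁻⁶ × 137 × 1550 = 2.166 mm.
Let P be the tensile force in the spring. The tube extends elastically by PL/(AE) and the spring stretches by P/k; together these equal δ_free.
So P = δ_free / [L/(AE) + 1/k] = 2.166 / [ 1550/(1050×29×10³) + 1/(86×10³) ].
P = 2.166 / 6.253×10⁻⁵ = 34640 N.
σ = P/A = 34640/1050 = 32.99 MPa.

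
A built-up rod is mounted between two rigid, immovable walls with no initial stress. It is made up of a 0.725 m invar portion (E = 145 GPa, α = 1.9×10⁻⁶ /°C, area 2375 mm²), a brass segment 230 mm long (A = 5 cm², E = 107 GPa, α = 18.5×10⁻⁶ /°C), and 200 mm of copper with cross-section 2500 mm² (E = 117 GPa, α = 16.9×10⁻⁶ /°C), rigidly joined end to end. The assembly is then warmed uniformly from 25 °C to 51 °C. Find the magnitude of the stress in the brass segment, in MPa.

Free thermal expansion of the whole bar: Σ αᵢΔT Lᵢ = 1.9×10⁻⁶×26×725 + 18.5×10⁻⁶×26×230 + 16.9×10⁻⁶×26×200 = 0.2343 mm.
The rigid supports impose zero overall length change; the single axial force P common to all segments must satisfy P Σ Lᵢ/(AᵢEᵢ) = δ_free.
The series flexibility is Σ Lᵢ/(AᵢEᵢ) = 725/(2375×145×10³) + 230/(500×107×10³) + 200/(2500×117×10³) = 7.088×10⁻⁶ mm/N.
Hence P = δ_free / Σ(L/AE) = 0.2343/7.088×10⁻⁶ = 33.06 kN (compressive).
σ_{brass} = P / A = 33060 / 500 = 66.12 MPa.

σ ≈ 66.1 MPa (compressive)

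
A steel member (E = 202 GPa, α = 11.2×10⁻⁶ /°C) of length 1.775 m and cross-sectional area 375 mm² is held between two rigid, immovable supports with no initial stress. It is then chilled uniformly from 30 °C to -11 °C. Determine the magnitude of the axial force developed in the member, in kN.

P ≈ 34.8 kN (tensile)

Full restraint means ε = 0, so the stress is σ = EαΔT = 202×10³ × 11.2×10⁻⁶ × 41 = 92.76 MPa.
Axial force P = σA = 92.76 × 375 = 34780 N = 34.78 kN, tensile.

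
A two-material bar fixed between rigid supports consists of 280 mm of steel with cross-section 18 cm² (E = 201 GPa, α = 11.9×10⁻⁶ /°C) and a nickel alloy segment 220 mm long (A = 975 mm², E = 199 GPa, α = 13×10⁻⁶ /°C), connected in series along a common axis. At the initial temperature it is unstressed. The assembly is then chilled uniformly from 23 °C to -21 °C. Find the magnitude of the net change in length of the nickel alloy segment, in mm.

Free thermal contraction of the whole bar: Σ αᵢΔT Lᵢ = 11.9×10⁻⁶×44×280 + 13×10⁻⁶×44×220 = 0.2724 mm.
Since the ends are fixed, an axial force P builds up, equal in every segment, with P · Σ Lᵢ/(AᵢEᵢ) = δ_free.
Σ Lᵢ/(AᵢEᵢ) = 280/(1800×201×10³) + 220/(975×199×10³) = 1.908×10⁻⁶ mm/N.
So P = 0.2724 / 1.908×10⁻⁶ = 142.8 kN, tensile.
For the nickel alloy segment, free thermal change = 13×10⁻⁶×44×220 = 0.1258 mm and elastic change from P = 142800×220/(975×199×10³) = 0.1619 mm; these oppose, so the net change is 0.0361 mm (segment lengthens).

|ΔL| ≈ 0.0361 mm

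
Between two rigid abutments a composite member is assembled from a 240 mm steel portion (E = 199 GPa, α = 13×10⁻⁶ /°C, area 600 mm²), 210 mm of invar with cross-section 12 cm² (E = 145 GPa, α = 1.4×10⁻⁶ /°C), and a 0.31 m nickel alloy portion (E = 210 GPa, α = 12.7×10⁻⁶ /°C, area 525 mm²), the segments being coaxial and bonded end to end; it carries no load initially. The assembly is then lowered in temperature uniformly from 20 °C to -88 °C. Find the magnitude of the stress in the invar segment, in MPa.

σ ≈ 110 MPa (tensile)

If the supports were absent, the total length change would be Σ αᵢΔT Lᵢ = 13×10⁻⁶×108×240 + 1.4×10⁻⁶×108×210 + 12.7×10⁻⁶×108×310 = 0.7939 mm.
The rigid supports impose zero overall length change; the single axial force P common to all segments must satisfy P Σ Lᵢ/(AᵢEᵢ) = δ_free.
Σ Lᵢ/(AᵢEᵢ) = 240/(600×199×10³) + 210/(1200×145×10³) + 310/(525×210×10³) = 6.029×10⁻⁶ mm/N.
Hence P = δ_free / Σ(L/AE) = 0.7939/6.029×10⁻⁶ = 131.7 kN (tensile).
σ_{invar} = P / A = 131700 / 1200 = 109.7 MPa.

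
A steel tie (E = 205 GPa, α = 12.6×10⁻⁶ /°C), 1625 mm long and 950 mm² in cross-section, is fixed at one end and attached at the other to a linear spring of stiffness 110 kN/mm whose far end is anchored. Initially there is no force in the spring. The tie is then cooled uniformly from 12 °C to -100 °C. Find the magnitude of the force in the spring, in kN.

If the spring were absent the tie would shorten by αΔT L = 12.6×10⁻⁶ × 112 × 1625 = 2.293 mm.
With a force P in the spring, the elastic change of the tie is PL/(AE) and that of the spring is P/k; compatibility requires their sum to equal δ_free.
So P = δ_free / [L/(AE) + 1/k] = 2.293 / [ 1625/(950×205×10³) + 1/(110×10³) ].
P = 2.293 / 1.743×10⁻⁵ = 131500 N.

P ≈ 132 kN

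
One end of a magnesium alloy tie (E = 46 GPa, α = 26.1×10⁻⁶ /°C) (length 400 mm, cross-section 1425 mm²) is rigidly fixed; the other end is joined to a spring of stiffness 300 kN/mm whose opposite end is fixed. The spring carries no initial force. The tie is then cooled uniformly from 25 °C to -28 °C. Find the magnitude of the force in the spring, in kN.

P ≈ 58.6 kN

The unrestrained thermal change is αΔT L = 26.1×10⁻⁶ × 53 × 400 = 0.5533 mm.
Let P be the tensile force in the spring. The tie extends elastically by PL/(AE) and the spring stretches by P/k; together these equal δ_free.
P [ L/(AE) + 1/k ] = δ_free → P [ 400/(1425×46×10³) + 1/(300×10³) ] = 0.5533.
P = 0.5533 / 9.436×10⁻⁶ = 58640 N.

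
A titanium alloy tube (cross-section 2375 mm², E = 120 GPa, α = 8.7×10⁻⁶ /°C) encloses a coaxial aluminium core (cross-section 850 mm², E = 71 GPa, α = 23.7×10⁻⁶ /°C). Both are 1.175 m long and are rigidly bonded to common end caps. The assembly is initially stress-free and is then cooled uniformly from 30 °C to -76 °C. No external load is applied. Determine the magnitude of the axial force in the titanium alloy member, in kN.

P ≈ 79.2 kN (compressive in the titanium alloy)

The aluminium has the larger α, so on cooling it would change length more than the titanium alloy if both were free. The rigid plates force a common final length, so the aluminium is put into tension and the titanium alloy into compression, with equal and opposite forces P (no external load).
Setting the final lengths equal and cancelling L: (α₁ − α₂)ΔT = P/(A₁E₁) + P/(A₂E₂).
|α₁ − α₂|·ΔT = 15×10⁻⁶ × 106 = 0.00159.
1/(A₁E₁) + 1/(A₂E₂) = 1/(2375×120×10³) + 1/(850×71×10³) = 2.008×10⁻⁸ N⁻¹.
So P = 0.00159 / 2.008×10⁻⁸ = 79.19 kN.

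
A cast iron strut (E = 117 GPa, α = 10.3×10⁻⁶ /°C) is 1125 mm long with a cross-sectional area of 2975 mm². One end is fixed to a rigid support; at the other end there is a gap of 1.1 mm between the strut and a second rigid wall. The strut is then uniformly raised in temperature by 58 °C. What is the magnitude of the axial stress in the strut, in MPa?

σ ≈ 0 MPa

Unrestrained expansion: δ_free = αΔT L = 10.3×10⁻⁶ × 58 × 1125 = 0.6721 mm.
Since δ_free = 0.672 mm is less than the 1.1 mm gap, the strut never touches the wall. No axial force develops.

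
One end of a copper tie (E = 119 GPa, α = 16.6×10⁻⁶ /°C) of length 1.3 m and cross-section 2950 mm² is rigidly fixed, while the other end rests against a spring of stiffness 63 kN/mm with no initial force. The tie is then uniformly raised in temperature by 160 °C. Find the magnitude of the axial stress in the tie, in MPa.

σ ≈ 59.8 MPa (compressive)

If the spring were absent the tie would lengthen by αΔT L = 16.6×10⁻⁶ × 160 × 1300 = 3.453 mm.
Let P be the compressive force at the spring. The tie shortens elastically by PL/(AE) and the spring compresses by P/k; together these equal δ_free.
So P = δ_free / [L/(AE) + 1/k] = 3.453 / [ 1300/(2950×119×10³) + 1/(63×10³) ].
P = 3.453 / 1.958×10⁻⁵ = 176400 N.
σ = P/A = 176400/2950 = 59.79 MPa.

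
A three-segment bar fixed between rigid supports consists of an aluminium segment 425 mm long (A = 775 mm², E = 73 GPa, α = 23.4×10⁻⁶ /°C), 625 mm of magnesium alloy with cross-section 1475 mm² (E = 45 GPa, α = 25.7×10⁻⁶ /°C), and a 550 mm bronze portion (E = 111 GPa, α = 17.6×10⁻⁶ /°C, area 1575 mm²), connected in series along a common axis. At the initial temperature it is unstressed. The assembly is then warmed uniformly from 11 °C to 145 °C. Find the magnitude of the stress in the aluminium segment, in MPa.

σ ≈ 307 MPa (compressive)

With the walls removed the bar would change length by δ_free = Σ αᵢΔT Lᵢ = 23.4×10⁻⁶×134×425 + 25.7×10⁻⁶×134×625 + 17.6×10⁻⁶×134×550 = 4.782 mm.
Since the ends are fixed, an axial force P builds up, equal in every segment, with P · Σ Lᵢ/(AᵢEᵢ) = δ_free.
The series flexibility is Σ Lᵢ/(AᵢEᵢ) = 425/(775×73×10³) + 625/(1475×45×10³) + 550/(1575×111×10³) = 2.007×10⁻⁵ mm/N.
P = 4.782 / 2.007×10⁻⁵ = 238200 N = 238.2 kN, compressive.
σ_{aluminium} = P / A = 238200 / 775 = 307.4 MPa.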